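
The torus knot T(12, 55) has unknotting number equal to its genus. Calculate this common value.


For a torus knot T(p,q), both the unknotting number and genus equal (p-1)(q-1)/2.
= (12-1)(55-1)/2
= 11*54/2
= 594/2 = 297

297


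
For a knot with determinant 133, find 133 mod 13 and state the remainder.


Step 1: A knot is p-colorable if and only if p divides its determinant.
Step 2: Compute 133 mod 13.
133 = 10 * 13 + 3
Step 3: 133 mod 13 = 3
Step 4: The knot is 13-colorable: no

3


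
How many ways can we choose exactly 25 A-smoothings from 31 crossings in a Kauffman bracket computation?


We choose which 25 of 31 crossings get A-smoothings.
C(31, 25) = 31! / (25! * 6!)
= 736281

736281


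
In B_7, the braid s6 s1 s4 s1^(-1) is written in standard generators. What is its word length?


The word length counts the number of generators (including inverses).
Listing each generator: s6, s1, s4, s1^(-1)
There are 4 generators in this braid word.

4


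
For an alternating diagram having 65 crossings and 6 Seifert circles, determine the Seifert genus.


For alternating knots, g = (c - s + 1)/2.
= (65 - 6 + 1)/2
= 60/2 = 30

30


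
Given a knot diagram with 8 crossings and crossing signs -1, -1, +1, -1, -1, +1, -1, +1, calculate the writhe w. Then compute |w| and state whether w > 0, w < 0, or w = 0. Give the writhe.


Step 1: Count positive crossings (+1).
Positive crossings: 3
Step 2: Count negative crossings (-1).
Negative crossings: 5
Step 3: Writhe = (positive) - (negative)
w = 3 - 5 = -2
Step 4: |w| = 2, and w is negative

-2


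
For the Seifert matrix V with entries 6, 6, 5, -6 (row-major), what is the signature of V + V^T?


Step 1: V + V^T = [[12, 11], [11, -12]]
Step 2: trace = 0, det = -265
Step 3: Discriminant = 0^2 - 4*(-265) = 1060
Step 4: Eigenvalues: 16.2788, -16.2788
Step 5: Signature = (# positive eigenvalues) - (# negative eigenvalues) = 0

0


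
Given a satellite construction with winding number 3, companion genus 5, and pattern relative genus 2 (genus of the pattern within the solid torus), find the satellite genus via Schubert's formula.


Schubert: g(satellite) = g_rel(pattern) + |winding| * g(companion),
where g_rel(pattern) is the genus of the pattern relative to the solid torus.
= 2 + 3 * 5
= 2 + 15 = 17

17


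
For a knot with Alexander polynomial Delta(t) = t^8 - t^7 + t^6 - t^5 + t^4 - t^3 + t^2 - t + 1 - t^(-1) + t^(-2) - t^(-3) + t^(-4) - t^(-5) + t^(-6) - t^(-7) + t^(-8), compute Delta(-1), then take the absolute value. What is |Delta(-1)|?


Step 1: The polynomial has 17 terms with alternating signs, exponents from 8 down to -8.
Step 2: Substitute t = -1. The i-th term has coefficient (-1)^i and exponent (m-i),
  so its value is (-1)^i * (-1)^(m-i) = (-1)^m = 1 for every i.
Step 3: All 17 terms equal 1, so Delta(-1) = 17 * (1) = 17
Step 4: |Delta(-1)| = 17

17


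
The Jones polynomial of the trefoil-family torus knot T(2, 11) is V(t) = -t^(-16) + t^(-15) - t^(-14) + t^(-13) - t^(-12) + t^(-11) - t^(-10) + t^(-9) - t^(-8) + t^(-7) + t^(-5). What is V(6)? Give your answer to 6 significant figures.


Substituting t = 6 into V(t) = -t^(-16) + t^(-15) - t^(-14) + t^(-13) - t^(-12) + t^(-11) - t^(-10) + t^(-9) - t^(-8) + t^(-7) + t^(-5):
  (-)t^(-16) = -3.5447e-13
  (+)t^(-15) = 2.12682e-12
  (-)t^(-14) = -1.27609e-11
  (+)t^(-13) = 7.65656e-11
  (-)t^(-12) = -4.59394e-10
  (+)t^(-11) = 2.75636e-09
  (-)t^(-10) = -1.65382e-08
  (+)t^(-9) = 9.9229e-08
  (-)t^(-8) = -5.95374e-07
  (+)t^(-7) = 3.57225e-06
  (+)t^(-5) = 0.000128601
Sum = (-3.5447e-13) + (2.12682e-12) + (-1.27609e-11) + (7.65656e-11) + (-4.59394e-10) + (2.75636e-09) + (-1.65382e-08) + (9.9229e-08) + (-5.95374e-07) + (3.57225e-06) + (0.000128601)
= 0.0001316627474
Rounded to 6 significant figures: 0.000131663

0.000131663


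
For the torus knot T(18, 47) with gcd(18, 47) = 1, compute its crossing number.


For a torus knot T(p, q) with gcd(p,q)=1,
the crossing number is min(p*(q-1), q*(p-1)).
p*(q-1) = 18*46 = 828
q*(p-1) = 47*17 = 799
min(828, 799) = 799

799


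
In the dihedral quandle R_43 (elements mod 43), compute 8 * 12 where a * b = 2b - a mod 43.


8 * 12 = 2*12 - 8 mod 43
= 24 - 8 mod 43
= 16 mod 43 = 16

16


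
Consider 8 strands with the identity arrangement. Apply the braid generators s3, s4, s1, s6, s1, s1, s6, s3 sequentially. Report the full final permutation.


Starting with identity [1, 2, 3, 4, 5, 6, 7, 8].
Apply generators in sequence:
  After s3: [1, 2, 4, 3, 5, 6, 7, 8]
  After s4: [1, 2, 4, 5, 3, 6, 7, 8]
  After s1: [2, 1, 4, 5, 3, 6, 7, 8]
  After s6: [2, 1, 4, 5, 3, 7, 6, 8]
  After s1: [1, 2, 4, 5, 3, 7, 6, 8]
  After s1: [2, 1, 4, 5, 3, 7, 6, 8]
  After s6: [2, 1, 4, 5, 3, 6, 7, 8]
  After s3: [2, 1, 5, 4, 3, 6, 7, 8]
Final permutation: [2, 1, 5, 4, 3, 6, 7, 8]

[2, 1, 5, 4, 3, 6, 7, 8]


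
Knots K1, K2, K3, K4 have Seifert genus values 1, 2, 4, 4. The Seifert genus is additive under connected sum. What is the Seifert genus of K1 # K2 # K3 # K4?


The Seifert genus is additive under connected sum.
Seifert genus(K1 # K2 # K3 # K4) = (1) + (2) + (4) + (4)
= 11

11


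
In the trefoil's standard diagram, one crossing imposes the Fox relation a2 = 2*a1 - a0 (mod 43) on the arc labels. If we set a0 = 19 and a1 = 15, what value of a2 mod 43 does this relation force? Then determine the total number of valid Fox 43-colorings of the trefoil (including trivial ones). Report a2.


Step 1: Apply the given crossing relation 2*a1 - a0 - a2 = 0 (mod 43).
  a2 = 2*a1 - a0 mod 43
  a2 = 2*15 - 19 mod 43
  a2 = 30 - 19 mod 43
  a2 = 11 mod 43 = 11
Step 2: The trefoil has determinant 3.
  Number of Fox p-colorings (p prime) is p^2 if p = 3, else p.
  Since 43 does not divide 3, only trivial (constant) colorings exist.
  (So the trial a0 = 19, a1 = 15 with a0 != a1 does NOT extend to a valid coloring of the whole trefoil: the other two crossing relations require 3*(a1 - a0) = 0 (mod 43), which fails.)
  Total colorings = 43
Step 3: a2 = 11, total Fox 43-colorings = 43

11


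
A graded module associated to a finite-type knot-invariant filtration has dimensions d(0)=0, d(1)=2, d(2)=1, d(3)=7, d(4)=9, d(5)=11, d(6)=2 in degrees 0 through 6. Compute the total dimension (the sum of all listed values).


Total dimension = d(0) + d(1) + ... + d(6)
= 0 + 2 + 1 + 7 + 9 + 11 + 2
= 32

32


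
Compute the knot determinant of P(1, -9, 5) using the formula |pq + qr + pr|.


Step 1: Compute pq + qr + pr.
pq = 1*(-9) = -9
qr = (-9)*5 = -45
pr = 1*5 = 5
pq + qr + pr = -9 + (-45) + 5 = -49
Step 2: Take absolute value.
det(P(1,-9,5)) = |-49| = 49

49


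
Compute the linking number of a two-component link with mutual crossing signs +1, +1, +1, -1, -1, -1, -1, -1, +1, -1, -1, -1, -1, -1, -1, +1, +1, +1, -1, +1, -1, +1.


Step 1: Count positive crossings: 9
Step 2: Count negative crossings: 13
Step 3: Sum of signs = 9 - 13 = -4
Step 4: Linking number = sum/2 = -4/2 = -2

-2


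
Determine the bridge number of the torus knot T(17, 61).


The bridge number of T(p,q) is min(p,q).
min(17, 61) = 17

17


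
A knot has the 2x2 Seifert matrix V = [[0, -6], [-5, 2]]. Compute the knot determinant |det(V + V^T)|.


Step 1: Form V + V^T where V = [[0, -6], [-5, 2]]
  V^T = [[0, -5], [-6, 2]]
  V + V^T = [[0, -11], [-11, 4]]
Step 2: det(V + V^T) = 0*4 - (-11)*(-11)
  = 0 - 121 = -121
Step 3: Knot determinant = |det(V + V^T)| = |-121| = 121

121


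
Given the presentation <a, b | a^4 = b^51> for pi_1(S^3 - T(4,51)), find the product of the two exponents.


The relation is a^4 = b^51.
Product of exponents = 4 * 51
= 204

204


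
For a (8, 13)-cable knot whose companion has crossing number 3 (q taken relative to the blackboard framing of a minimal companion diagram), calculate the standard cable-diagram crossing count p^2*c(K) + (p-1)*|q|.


Step 1: Each of the c(K) crossings of the companion diagram becomes p*p = p^2 crossings among the p parallel strands, and each of the |q| twists s_1 s_2 ... s_(p-1) adds (p-1) crossings.
  Crossings = p^2 * c(K) + (p-1)*|q|
Step 2: = 8^2 * 3 + (8-1)*13
Step 3: = 64*3 + 7*13
Step 4: = 192 + 91 = 283

283


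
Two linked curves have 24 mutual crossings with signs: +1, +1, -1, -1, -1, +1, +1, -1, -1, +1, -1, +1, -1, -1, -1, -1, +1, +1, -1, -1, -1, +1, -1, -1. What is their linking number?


Step 1: Count positive crossings: 9
Step 2: Count negative crossings: 15
Step 3: Sum of signs = 9 - 15 = -6
Step 4: Linking number = sum/2 = -6/2 = -3

-3


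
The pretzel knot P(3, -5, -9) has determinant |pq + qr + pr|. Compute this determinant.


Step 1: Compute pq + qr + pr.
pq = 3*(-5) = -15
qr = (-5)*(-9) = 45
pr = 3*(-9) = -27
pq + qr + pr = -15 + 45 + (-27) = 3
Step 2: Take absolute value.
det(P(3,-5,-9)) = |3| = 3

3


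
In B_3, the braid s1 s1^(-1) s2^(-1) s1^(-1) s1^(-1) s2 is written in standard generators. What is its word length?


The word length counts the number of generators (including inverses).
Listing each generator: s1, s1^(-1), s2^(-1), s1^(-1), s1^(-1), s2
There are 6 generators in this braid word.

6


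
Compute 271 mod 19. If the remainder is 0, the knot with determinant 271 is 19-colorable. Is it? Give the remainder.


Step 1: A knot is p-colorable if and only if p divides its determinant.
Step 2: Compute 271 mod 19.
271 = 14 * 19 + 5
Step 3: 271 mod 19 = 5
Step 4: The knot is 19-colorable: no

5


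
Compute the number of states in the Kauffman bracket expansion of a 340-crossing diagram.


Each crossing contributes 2 choices (A-smoothing or B-smoothing).
Total states = 2^340 = 2239744742177804210557442280568444278121645497234649534899989100963791871180160945380877493271607115776

2239744742177804210557442280568444278121645497234649534899989100963791871180160945380877493271607115776


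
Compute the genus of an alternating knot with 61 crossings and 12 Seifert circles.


For alternating knots, g = (c - s + 1)/2.
= (61 - 12 + 1)/2
= 50/2 = 25

25


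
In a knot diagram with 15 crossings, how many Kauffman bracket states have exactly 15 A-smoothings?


We choose which 15 of 15 crossings get A-smoothings.
C(15, 15) = 15! / (15! * 0!)
= 1

1


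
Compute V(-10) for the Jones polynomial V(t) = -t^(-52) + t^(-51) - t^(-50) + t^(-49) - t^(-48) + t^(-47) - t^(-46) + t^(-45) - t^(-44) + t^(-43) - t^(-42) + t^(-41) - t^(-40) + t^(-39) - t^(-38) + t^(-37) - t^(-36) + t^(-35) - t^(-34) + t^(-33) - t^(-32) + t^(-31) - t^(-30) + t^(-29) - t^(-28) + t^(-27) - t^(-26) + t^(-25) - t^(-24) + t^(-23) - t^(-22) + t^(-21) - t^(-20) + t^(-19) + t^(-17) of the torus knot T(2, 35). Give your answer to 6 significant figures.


Substituting t = -10 into V(t) = -t^(-52) + t^(-51) - t^(-50) + t^(-49) - t^(-48) + t^(-47) - t^(-46) + t^(-45) - t^(-44) + t^(-43) - t^(-42) + t^(-41) - t^(-40) + t^(-39) - t^(-38) + t^(-37) - t^(-36) + t^(-35) - t^(-34) + t^(-33) - t^(-32) + t^(-31) - t^(-30) + t^(-29) - t^(-28) + t^(-27) - t^(-26) + t^(-25) - t^(-24) + t^(-23) - t^(-22) + t^(-21) - t^(-20) + t^(-19) + t^(-17):
  (-)t^(-52) = -1e-52
  (+)t^(-51) = -1e-51
  (-)t^(-50) = -1e-50
  (+)t^(-49) = -1e-49
  (-)t^(-48) = -1e-48
  (+)t^(-47) = -1e-47
  (-)t^(-46) = -1e-46
  (+)t^(-45) = -1e-45
  (-)t^(-44) = -1e-44
  (+)t^(-43) = -1e-43
  (-)t^(-42) = -1e-42
  (+)t^(-41) = -1e-41
  (-)t^(-40) = -1e-40
  (+)t^(-39) = -1e-39
  (-)t^(-38) = -1e-38
  (+)t^(-37) = -1e-37
  (-)t^(-36) = -1e-36
  (+)t^(-35) = -1e-35
  (-)t^(-34) = -1e-34
  (+)t^(-33) = -1e-33
  (-)t^(-32) = -1e-32
  (+)t^(-31) = -1e-31
  (-)t^(-30) = -1e-30
  (+)t^(-29) = -1e-29
  (-)t^(-28) = -1e-28
  (+)t^(-27) = -1e-27
  (-)t^(-26) = -1e-26
  (+)t^(-25) = -1e-25
  (-)t^(-24) = -1e-24
  (+)t^(-23) = -1e-23
  (-)t^(-22) = -1e-22
  (+)t^(-21) = -1e-21
  (-)t^(-20) = -1e-20
  (+)t^(-19) = -1e-19
  (+)t^(-17) = -1e-17
Sum = (-1e-52) + (-1e-51) + (-1e-50) + (-1e-49) + (-1e-48) + (-1e-47) + (-1e-46) + (-1e-45) + (-1e-44) + (-1e-43) + (-1e-42) + (-1e-41) + (-1e-40) + (-1e-39) + (-1e-38) + (-1e-37) + (-1e-36) + (-1e-35) + (-1e-34) + (-1e-33) + (-1e-32) + (-1e-31) + (-1e-30) + (-1e-29) + (-1e-28) + (-1e-27) + (-1e-26) + (-1e-25) + (-1e-24) + (-1e-23) + (-1e-22) + (-1e-21) + (-1e-20) + (-1e-19) + (-1e-17)
= -1.011111111e-17
Rounded to 6 significant figures: -1.01111e-17

-1.01111e-17


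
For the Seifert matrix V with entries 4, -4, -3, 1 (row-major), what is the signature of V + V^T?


Step 1: V + V^T = [[8, -7], [-7, 2]]
Step 2: trace = 10, det = -33
Step 3: Discriminant = 10^2 - 4*(-33) = 232
Step 4: Eigenvalues: 12.6158, -2.61577
Step 5: Signature = (# positive eigenvalues) - (# negative eigenvalues) = 0

0


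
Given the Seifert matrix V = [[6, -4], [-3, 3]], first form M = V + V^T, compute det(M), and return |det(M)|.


Step 1: Form V + V^T where V = [[6, -4], [-3, 3]]
  V^T = [[6, -3], [-4, 3]]
  V + V^T = [[12, -7], [-7, 6]]
Step 2: det(V + V^T) = 12*6 - (-7)*(-7)
  = 72 - 49 = 23
Step 3: Knot determinant = |det(V + V^T)| = |23| = 23

23


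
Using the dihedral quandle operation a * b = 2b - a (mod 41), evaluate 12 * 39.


12 * 39 = 2*39 - 12 mod 41
= 78 - 12 mod 41
= 66 mod 41 = 25

25


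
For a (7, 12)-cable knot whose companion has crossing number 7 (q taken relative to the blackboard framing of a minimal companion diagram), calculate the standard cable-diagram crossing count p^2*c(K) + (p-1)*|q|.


Step 1: Each of the c(K) crossings of the companion diagram becomes p*p = p^2 crossings among the p parallel strands, and each of the |q| twists s_1 s_2 ... s_(p-1) adds (p-1) crossings.
  Crossings = p^2 * c(K) + (p-1)*|q|
Step 2: = 7^2 * 7 + (7-1)*12
Step 3: = 49*7 + 6*12
Step 4: = 343 + 72 = 415

415


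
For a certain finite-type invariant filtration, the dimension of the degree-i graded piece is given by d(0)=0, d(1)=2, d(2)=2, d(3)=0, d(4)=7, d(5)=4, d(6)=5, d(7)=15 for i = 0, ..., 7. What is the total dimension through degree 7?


Total dimension = d(0) + d(1) + ... + d(7)
= 0 + 2 + 2 + 0 + 7 + 4 + 5 + 15
= 35

35


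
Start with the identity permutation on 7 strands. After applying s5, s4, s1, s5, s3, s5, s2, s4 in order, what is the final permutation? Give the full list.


Starting with identity [1, 2, 3, 4, 5, 6, 7].
Apply generators in sequence:
  After s5: [1, 2, 3, 4, 6, 5, 7]
  After s4: [1, 2, 3, 6, 4, 5, 7]
  After s1: [2, 1, 3, 6, 4, 5, 7]
  After s5: [2, 1, 3, 6, 5, 4, 7]
  After s3: [2, 1, 6, 3, 5, 4, 7]
  After s5: [2, 1, 6, 3, 4, 5, 7]
  After s2: [2, 6, 1, 3, 4, 5, 7]
  After s4: [2, 6, 1, 4, 3, 5, 7]
Final permutation: [2, 6, 1, 4, 3, 5, 7]

[2, 6, 1, 4, 3, 5, 7]


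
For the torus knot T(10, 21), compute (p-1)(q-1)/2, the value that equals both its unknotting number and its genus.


For a torus knot T(p,q), both the unknotting number and genus equal (p-1)(q-1)/2.
= (10-1)(21-1)/2
= 9*20/2
= 180/2 = 90

90


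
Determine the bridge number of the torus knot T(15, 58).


The bridge number of T(p,q) is min(p,q).
min(15, 58) = 15

15


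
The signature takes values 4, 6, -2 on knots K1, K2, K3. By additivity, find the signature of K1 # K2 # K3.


The signature is additive under connected sum.
signature(K1 # K2 # K3) = (4) + (6) + (-2)
= 8

8


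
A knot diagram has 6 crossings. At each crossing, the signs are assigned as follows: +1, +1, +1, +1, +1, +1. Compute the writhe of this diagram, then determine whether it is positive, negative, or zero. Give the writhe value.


Step 1: Count positive crossings (+1).
Positive crossings: 6
Step 2: Count negative crossings (-1).
Negative crossings: 0
Step 3: Writhe = (positive) - (negative)
w = 6 - 0 = 6
Step 4: |w| = 6, and w is positive

6


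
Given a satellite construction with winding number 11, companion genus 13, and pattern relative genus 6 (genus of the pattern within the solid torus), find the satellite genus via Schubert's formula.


Schubert: g(satellite) = g_rel(pattern) + |winding| * g(companion),
where g_rel(pattern) is the genus of the pattern relative to the solid torus.
= 6 + 11 * 13
= 6 + 143 = 149

149


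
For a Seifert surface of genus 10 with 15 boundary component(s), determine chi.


chi = 2 - 2g - b
= 2 - 2*10 - 15
= 2 - 20 - 15 = -33

-33


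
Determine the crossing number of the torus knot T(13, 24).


For a torus knot T(p, q) with gcd(p,q)=1,
the crossing number is min(p*(q-1), q*(p-1)).
p*(q-1) = 13*23 = 299
q*(p-1) = 24*12 = 288
min(299, 288) = 288

288


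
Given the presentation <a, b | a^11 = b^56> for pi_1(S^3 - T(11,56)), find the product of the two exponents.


The relation is a^11 = b^56.
Product of exponents = 11 * 56
= 616

616


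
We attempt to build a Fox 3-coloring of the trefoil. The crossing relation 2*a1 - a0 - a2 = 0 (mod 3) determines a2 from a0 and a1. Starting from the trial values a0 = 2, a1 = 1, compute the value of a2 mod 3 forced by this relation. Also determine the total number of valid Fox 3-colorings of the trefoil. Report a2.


Step 1: Apply the given crossing relation 2*a1 - a0 - a2 = 0 (mod 3).
  a2 = 2*a1 - a0 mod 3
  a2 = 2*1 - 2 mod 3
  a2 = 2 - 2 mod 3
  a2 = 0 mod 3 = 0
Step 2: The trefoil has determinant 3.
  Number of Fox p-colorings (p prime) is p^2 if p = 3, else p.
  Since p = 3 divides det = 3, the trefoil is 3-colorable.
  (Indeed for p = 3 any choice of a0, a1 extends to a valid coloring; the trial (a0, a1, a2) = (2, 1, 0) satisfies all three crossing relations.)
  Total colorings = 3^2 = 9
Step 3: a2 = 0, total Fox 3-colorings = 9

0


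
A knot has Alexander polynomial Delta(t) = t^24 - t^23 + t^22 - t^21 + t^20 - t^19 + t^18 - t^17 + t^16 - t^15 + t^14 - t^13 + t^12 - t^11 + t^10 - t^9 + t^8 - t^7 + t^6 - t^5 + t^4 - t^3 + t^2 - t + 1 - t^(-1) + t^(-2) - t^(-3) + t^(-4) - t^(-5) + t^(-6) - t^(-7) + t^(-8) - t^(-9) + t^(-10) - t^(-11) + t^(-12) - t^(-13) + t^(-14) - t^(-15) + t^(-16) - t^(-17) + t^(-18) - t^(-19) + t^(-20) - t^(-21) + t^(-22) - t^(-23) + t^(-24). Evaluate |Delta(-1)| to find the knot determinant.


Step 1: The polynomial has 49 terms with alternating signs, exponents from 24 down to -24.
Step 2: Substitute t = -1. The i-th term has coefficient (-1)^i and exponent (m-i),
  so its value is (-1)^i * (-1)^(m-i) = (-1)^m = 1 for every i.
Step 3: All 49 terms equal 1, so Delta(-1) = 49 * (1) = 49
Step 4: |Delta(-1)| = 49

49


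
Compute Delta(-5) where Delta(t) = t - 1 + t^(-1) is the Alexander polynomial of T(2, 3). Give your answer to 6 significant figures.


Substituting t = -5 into Delta(t) = t - 1 + t^(-1):
Term values: (-5) + (-1) + (-0.2)
Sum = -6.2
Rounded to 6 significant figures: -6.2

-6.2


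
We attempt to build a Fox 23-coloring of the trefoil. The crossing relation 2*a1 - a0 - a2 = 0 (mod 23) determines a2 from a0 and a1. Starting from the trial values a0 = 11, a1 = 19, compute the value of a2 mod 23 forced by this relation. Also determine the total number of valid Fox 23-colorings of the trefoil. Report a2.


Step 1: Apply the given crossing relation 2*a1 - a0 - a2 = 0 (mod 23).
  a2 = 2*a1 - a0 mod 23
  a2 = 2*19 - 11 mod 23
  a2 = 38 - 11 mod 23
  a2 = 27 mod 23 = 4
Step 2: The trefoil has determinant 3.
  Number of Fox p-colorings (p prime) is p^2 if p = 3, else p.
  Since 23 does not divide 3, only trivial (constant) colorings exist.
  (So the trial a0 = 11, a1 = 19 with a0 != a1 does NOT extend to a valid coloring of the whole trefoil: the other two crossing relations require 3*(a1 - a0) = 0 (mod 23), which fails.)
  Total colorings = 23
Step 3: a2 = 4, total Fox 23-colorings = 23

4


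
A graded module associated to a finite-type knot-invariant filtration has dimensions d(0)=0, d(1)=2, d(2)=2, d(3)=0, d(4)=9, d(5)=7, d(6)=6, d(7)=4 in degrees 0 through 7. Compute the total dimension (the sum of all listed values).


Total dimension = d(0) + d(1) + ... + d(7)
= 0 + 2 + 2 + 0 + 9 + 7 + 6 + 4
= 30

30


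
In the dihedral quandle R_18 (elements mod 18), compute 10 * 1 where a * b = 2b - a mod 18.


10 * 1 = 2*1 - 10 mod 18
= 2 - 10 mod 18
= -8 mod 18 = 10

10


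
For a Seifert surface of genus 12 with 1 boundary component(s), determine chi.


chi = 2 - 2g - b
= 2 - 2*12 - 1
= 2 - 24 - 1 = -23

-23


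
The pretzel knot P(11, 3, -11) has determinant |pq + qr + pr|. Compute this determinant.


Step 1: Compute pq + qr + pr.
pq = 11*3 = 33
qr = 3*(-11) = -33
pr = 11*(-11) = -121
pq + qr + pr = 33 + (-33) + (-121) = -121
Step 2: Take absolute value.
det(P(11,3,-11)) = |-121| = 121

121


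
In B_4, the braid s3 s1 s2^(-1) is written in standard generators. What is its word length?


The word length counts the number of generators (including inverses).
Listing each generator: s3, s1, s2^(-1)
There are 3 generators in this braid word.

3


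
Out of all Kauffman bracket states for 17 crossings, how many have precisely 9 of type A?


We choose which 9 of 17 crossings get A-smoothings.
C(17, 9) = 17! / (9! * 8!)
= 24310

24310


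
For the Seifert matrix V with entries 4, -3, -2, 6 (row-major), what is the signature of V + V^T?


Step 1: V + V^T = [[8, -5], [-5, 12]]
Step 2: trace = 20, det = 71
Step 3: Discriminant = 20^2 - 4*71 = 116
Step 4: Eigenvalues: 15.3852, 4.61484
Step 5: Signature = (# positive eigenvalues) - (# negative eigenvalues) = 2

2


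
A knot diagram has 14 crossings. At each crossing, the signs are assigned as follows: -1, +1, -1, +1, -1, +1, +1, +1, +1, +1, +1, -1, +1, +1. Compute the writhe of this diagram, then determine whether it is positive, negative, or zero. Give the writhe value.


Step 1: Count positive crossings (+1).
Positive crossings: 10
Step 2: Count negative crossings (-1).
Negative crossings: 4
Step 3: Writhe = (positive) - (negative)
w = 10 - 4 = 6
Step 4: |w| = 6, and w is positive

6


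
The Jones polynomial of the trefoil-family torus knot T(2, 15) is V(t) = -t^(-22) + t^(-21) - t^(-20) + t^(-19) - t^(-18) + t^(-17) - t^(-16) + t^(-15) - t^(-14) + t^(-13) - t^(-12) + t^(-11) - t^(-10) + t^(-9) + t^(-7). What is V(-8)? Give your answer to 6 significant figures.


Substituting t = -8 into V(t) = -t^(-22) + t^(-21) - t^(-20) + t^(-19) - t^(-18) + t^(-17) - t^(-16) + t^(-15) - t^(-14) + t^(-13) - t^(-12) + t^(-11) - t^(-10) + t^(-9) + t^(-7):
  (-)t^(-22) = -1.35525e-20
  (+)t^(-21) = -1.0842e-19
  (-)t^(-20) = -8.67362e-19
  (+)t^(-19) = -6.93889e-18
  (-)t^(-18) = -5.55112e-17
  (+)t^(-17) = -4.44089e-16
  (-)t^(-16) = -3.55271e-15
  (+)t^(-15) = -2.84217e-14
  (-)t^(-14) = -2.27374e-13
  (+)t^(-13) = -1.81899e-12
  (-)t^(-12) = -1.45519e-11
  (+)t^(-11) = -1.16415e-10
  (-)t^(-10) = -9.31323e-10
  (+)t^(-9) = -7.45058e-09
  (+)t^(-7) = -4.76837e-07
Sum = (-1.35525e-20) + (-1.0842e-19) + (-8.67362e-19) + (-6.93889e-18) + (-5.55112e-17) + (-4.44089e-16) + (-3.55271e-15) + (-2.84217e-14) + (-2.27374e-13) + (-1.81899e-12) + (-1.45519e-11) + (-1.16415e-10) + (-9.31323e-10) + (-7.45058e-09) + (-4.76837e-07)
= -4.853521075e-07
Rounded to 6 significant figures: -4.85352e-07

-4.85352e-07


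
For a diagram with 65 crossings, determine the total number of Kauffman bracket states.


Each crossing contributes 2 choices (A-smoothing or B-smoothing).
Total states = 2^65 = 36893488147419103232

36893488147419103232


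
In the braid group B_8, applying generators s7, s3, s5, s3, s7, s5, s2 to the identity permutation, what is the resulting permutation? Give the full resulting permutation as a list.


Starting with identity [1, 2, 3, 4, 5, 6, 7, 8].
Apply generators in sequence:
  After s7: [1, 2, 3, 4, 5, 6, 8, 7]
  After s3: [1, 2, 4, 3, 5, 6, 8, 7]
  After s5: [1, 2, 4, 3, 6, 5, 8, 7]
  After s3: [1, 2, 3, 4, 6, 5, 8, 7]
  After s7: [1, 2, 3, 4, 6, 5, 7, 8]
  After s5: [1, 2, 3, 4, 5, 6, 7, 8]
  After s2: [1, 3, 2, 4, 5, 6, 7, 8]
Final permutation: [1, 3, 2, 4, 5, 6, 7, 8]

[1, 3, 2, 4, 5, 6, 7, 8]


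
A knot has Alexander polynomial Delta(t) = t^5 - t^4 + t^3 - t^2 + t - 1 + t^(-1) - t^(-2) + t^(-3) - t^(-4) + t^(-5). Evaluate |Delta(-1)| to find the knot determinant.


Step 1: The polynomial has 11 terms with alternating signs, exponents from 5 down to -5.
Step 2: Substitute t = -1. The i-th term has coefficient (-1)^i and exponent (m-i),
  so its value is (-1)^i * (-1)^(m-i) = (-1)^m = -1 for every i.
Step 3: All 11 terms equal -1, so Delta(-1) = 11 * (-1) = -11
Step 4: |Delta(-1)| = 11

11


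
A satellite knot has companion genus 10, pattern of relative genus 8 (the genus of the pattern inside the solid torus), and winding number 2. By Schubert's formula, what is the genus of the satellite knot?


Schubert: g(satellite) = g_rel(pattern) + |winding| * g(companion),
where g_rel(pattern) is the genus of the pattern relative to the solid torus.
= 8 + 2 * 10
= 8 + 20 = 28

28


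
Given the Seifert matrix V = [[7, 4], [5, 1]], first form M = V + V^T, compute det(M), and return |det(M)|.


Step 1: Form V + V^T where V = [[7, 4], [5, 1]]
  V^T = [[7, 5], [4, 1]]
  V + V^T = [[14, 9], [9, 2]]
Step 2: det(V + V^T) = 14*2 - 9*9
  = 28 - 81 = -53
Step 3: Knot determinant = |det(V + V^T)| = |-53| = 53

53


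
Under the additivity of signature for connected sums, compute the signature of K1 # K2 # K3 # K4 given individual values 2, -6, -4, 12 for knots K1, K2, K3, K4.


The signature is additive under connected sum.
signature(K1 # K2 # K3 # K4) = (2) + (-6) + (-4) + (12)
= 4

4


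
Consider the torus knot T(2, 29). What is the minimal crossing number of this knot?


For a torus knot T(p, q) with gcd(p,q)=1,
the crossing number is min(p*(q-1), q*(p-1)).
p*(q-1) = 2*28 = 56
q*(p-1) = 29*1 = 29
min(56, 29) = 29

29


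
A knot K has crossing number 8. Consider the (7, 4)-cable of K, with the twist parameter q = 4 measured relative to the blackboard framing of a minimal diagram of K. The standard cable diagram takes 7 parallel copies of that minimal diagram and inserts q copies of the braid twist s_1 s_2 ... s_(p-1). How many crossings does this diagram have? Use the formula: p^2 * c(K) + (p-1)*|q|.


Step 1: Each of the c(K) crossings of the companion diagram becomes p*p = p^2 crossings among the p parallel strands, and each of the |q| twists s_1 s_2 ... s_(p-1) adds (p-1) crossings.
  Crossings = p^2 * c(K) + (p-1)*|q|
Step 2: = 7^2 * 8 + (7-1)*4
Step 3: = 49*8 + 6*4
Step 4: = 392 + 24 = 416

416


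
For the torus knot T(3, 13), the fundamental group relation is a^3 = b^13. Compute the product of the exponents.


The relation is a^3 = b^13.
Product of exponents = 3 * 13
= 39

39


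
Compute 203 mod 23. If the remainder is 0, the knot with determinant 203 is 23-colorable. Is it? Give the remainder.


Step 1: A knot is p-colorable if and only if p divides its determinant.
Step 2: Compute 203 mod 23.
203 = 8 * 23 + 19
Step 3: 203 mod 23 = 19
Step 4: The knot is 23-colorable: no

19


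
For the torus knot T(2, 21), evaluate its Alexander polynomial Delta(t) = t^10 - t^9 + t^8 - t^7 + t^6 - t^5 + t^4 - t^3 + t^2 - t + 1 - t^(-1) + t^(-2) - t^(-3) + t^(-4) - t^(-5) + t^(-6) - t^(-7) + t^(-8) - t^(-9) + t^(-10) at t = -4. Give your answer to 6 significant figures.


Substituting t = -4 into Delta(t) = t^10 - t^9 + t^8 - t^7 + t^6 - t^5 + t^4 - t^3 + t^2 - t + 1 - t^(-1) + t^(-2) - t^(-3) + t^(-4) - t^(-5) + t^(-6) - t^(-7) + t^(-8) - t^(-9) + t^(-10):
Term values: (1048576) + (262144) + (65536) + (16384) + (4096) + (1024) + (256) + (64) + (16) + (4) + (1) + (0.25) + (0.0625) + (0.015625) + (0.00390625) + (0.000976562) + (0.000244141) + (6.10352e-05) + (1.52588e-05) + (3.8147e-06) + (9.53674e-07)
Sum = 1398101.333
Rounded to 6 significant figures: 1.3981e+06

1.3981e+06


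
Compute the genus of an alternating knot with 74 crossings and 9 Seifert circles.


For alternating knots, g = (c - s + 1)/2.
= (74 - 9 + 1)/2
= 66/2 = 33

33


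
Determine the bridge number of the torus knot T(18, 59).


The bridge number of T(p,q) is min(p,q).
min(18, 59) = 18

18


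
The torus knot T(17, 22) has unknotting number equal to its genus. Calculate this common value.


For a torus knot T(p,q), both the unknotting number and genus equal (p-1)(q-1)/2.
= (17-1)(22-1)/2
= 16*21/2
= 336/2 = 168

168


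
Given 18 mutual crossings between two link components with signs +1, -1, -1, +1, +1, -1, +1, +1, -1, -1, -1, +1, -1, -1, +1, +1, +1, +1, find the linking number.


Step 1: Count positive crossings: 10
Step 2: Count negative crossings: 8
Step 3: Sum of signs = 10 - 8 = 2
Step 4: Linking number = sum/2 = 2/2 = 1

1


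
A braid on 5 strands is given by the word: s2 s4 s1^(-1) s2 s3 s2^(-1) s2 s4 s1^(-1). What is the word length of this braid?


The word length counts the number of generators (including inverses).
Listing each generator: s2, s4, s1^(-1), s2, s3, s2^(-1), s2, s4, s1^(-1)
There are 9 generators in this braid word.

9


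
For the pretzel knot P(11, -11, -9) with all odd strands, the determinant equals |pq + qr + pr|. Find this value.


Step 1: Compute pq + qr + pr.
pq = 11*(-11) = -121
qr = (-11)*(-9) = 99
pr = 11*(-9) = -99
pq + qr + pr = -121 + 99 + (-99) = -121
Step 2: Take absolute value.
det(P(11,-11,-9)) = |-121| = 121

121


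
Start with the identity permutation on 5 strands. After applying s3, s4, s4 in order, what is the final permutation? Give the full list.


Starting with identity [1, 2, 3, 4, 5].
Apply generators in sequence:
  After s3: [1, 2, 4, 3, 5]
  After s4: [1, 2, 4, 5, 3]
  After s4: [1, 2, 4, 3, 5]
Final permutation: [1, 2, 4, 3, 5]

[1, 2, 4, 3, 5]


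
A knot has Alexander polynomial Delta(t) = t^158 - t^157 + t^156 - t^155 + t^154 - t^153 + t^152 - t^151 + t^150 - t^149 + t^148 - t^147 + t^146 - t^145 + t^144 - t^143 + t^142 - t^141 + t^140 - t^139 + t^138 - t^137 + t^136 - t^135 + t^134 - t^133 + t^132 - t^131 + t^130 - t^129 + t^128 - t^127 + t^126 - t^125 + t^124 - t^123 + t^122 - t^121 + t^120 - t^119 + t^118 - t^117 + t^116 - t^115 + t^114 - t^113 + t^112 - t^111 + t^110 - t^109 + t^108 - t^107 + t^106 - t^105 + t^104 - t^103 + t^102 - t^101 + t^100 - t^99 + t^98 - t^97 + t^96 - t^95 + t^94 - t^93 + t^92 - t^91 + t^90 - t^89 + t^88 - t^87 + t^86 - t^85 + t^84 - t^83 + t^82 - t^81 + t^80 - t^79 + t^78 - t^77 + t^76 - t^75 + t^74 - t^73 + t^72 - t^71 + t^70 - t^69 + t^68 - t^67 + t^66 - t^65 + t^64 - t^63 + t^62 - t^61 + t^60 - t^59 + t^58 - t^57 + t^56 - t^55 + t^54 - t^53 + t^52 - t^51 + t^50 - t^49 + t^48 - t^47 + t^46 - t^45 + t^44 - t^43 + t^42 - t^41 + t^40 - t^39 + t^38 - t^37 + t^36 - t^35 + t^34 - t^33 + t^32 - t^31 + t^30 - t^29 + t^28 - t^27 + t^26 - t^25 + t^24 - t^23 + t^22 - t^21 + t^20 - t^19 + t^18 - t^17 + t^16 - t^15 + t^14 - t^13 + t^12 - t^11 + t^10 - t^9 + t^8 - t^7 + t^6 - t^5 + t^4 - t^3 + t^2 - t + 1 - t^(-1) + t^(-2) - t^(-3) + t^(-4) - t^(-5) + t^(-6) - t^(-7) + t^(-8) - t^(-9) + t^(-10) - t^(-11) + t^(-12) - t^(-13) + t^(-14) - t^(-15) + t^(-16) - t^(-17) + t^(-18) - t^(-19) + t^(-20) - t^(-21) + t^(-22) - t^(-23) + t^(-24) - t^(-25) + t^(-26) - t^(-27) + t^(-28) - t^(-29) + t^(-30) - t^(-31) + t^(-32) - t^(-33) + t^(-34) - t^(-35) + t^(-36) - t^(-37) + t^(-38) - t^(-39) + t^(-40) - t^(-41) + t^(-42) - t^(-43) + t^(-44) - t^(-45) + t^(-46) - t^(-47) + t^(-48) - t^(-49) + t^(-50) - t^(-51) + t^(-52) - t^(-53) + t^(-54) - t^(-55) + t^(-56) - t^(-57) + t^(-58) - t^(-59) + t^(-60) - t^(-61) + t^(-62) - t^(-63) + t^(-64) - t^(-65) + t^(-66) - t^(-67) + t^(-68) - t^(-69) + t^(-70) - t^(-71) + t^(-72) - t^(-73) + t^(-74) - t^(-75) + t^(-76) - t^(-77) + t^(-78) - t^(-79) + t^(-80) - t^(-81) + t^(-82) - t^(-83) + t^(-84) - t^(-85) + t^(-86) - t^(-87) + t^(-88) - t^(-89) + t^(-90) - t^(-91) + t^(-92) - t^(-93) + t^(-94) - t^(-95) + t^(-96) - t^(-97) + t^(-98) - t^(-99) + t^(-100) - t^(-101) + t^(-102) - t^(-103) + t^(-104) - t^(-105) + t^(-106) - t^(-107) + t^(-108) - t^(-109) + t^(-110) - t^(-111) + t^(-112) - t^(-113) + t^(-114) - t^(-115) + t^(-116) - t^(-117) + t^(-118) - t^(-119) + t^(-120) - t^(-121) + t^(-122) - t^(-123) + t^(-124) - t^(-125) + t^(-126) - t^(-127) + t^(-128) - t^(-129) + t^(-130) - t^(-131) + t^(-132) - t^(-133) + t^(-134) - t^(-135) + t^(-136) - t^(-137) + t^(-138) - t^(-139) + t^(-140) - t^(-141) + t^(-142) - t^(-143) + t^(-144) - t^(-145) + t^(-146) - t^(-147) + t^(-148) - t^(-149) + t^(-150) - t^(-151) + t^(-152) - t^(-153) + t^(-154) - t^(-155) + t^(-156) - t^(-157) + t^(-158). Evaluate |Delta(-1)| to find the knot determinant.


Step 1: The polynomial has 317 terms with alternating signs, exponents from 158 down to -158.
Step 2: Substitute t = -1. The i-th term has coefficient (-1)^i and exponent (m-i),
  so its value is (-1)^i * (-1)^(m-i) = (-1)^m = 1 for every i.
Step 3: All 317 terms equal 1, so Delta(-1) = 317 * (1) = 317
Step 4: |Delta(-1)| = 317

317


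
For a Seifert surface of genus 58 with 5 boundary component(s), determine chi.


chi = 2 - 2g - b
= 2 - 2*58 - 5
= 2 - 116 - 5 = -119

-119


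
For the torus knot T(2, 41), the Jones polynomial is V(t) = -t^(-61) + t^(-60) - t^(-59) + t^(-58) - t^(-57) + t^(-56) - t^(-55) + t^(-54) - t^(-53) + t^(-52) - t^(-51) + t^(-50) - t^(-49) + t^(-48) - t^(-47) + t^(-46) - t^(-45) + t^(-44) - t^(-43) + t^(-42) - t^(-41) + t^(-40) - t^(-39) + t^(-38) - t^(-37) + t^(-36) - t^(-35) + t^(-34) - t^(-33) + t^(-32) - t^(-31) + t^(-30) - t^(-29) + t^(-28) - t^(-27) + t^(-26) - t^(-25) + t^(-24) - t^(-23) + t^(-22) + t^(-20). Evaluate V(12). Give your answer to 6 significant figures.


Substituting t = 12 into V(t) = -t^(-61) + t^(-60) - t^(-59) + t^(-58) - t^(-57) + t^(-56) - t^(-55) + t^(-54) - t^(-53) + t^(-52) - t^(-51) + t^(-50) - t^(-49) + t^(-48) - t^(-47) + t^(-46) - t^(-45) + t^(-44) - t^(-43) + t^(-42) - t^(-41) + t^(-40) - t^(-39) + t^(-38) - t^(-37) + t^(-36) - t^(-35) + t^(-34) - t^(-33) + t^(-32) - t^(-31) + t^(-30) - t^(-29) + t^(-28) - t^(-27) + t^(-26) - t^(-25) + t^(-24) - t^(-23) + t^(-22) + t^(-20):
  (-)t^(-61) = -1.47892e-66
  (+)t^(-60) = 1.7747e-65
  (-)t^(-59) = -2.12964e-64
  (+)t^(-58) = 2.55557e-63
  (-)t^(-57) = -3.06668e-62
  (+)t^(-56) = 3.68002e-61
  (-)t^(-55) = -4.41602e-60
  (+)t^(-54) = 5.29923e-59
  (-)t^(-53) = -6.35908e-58
  (+)t^(-52) = 7.63089e-57
  (-)t^(-51) = -9.15707e-56
  (+)t^(-50) = 1.09885e-54
  (-)t^(-49) = -1.31862e-53
  (+)t^(-48) = 1.58234e-52
  (-)t^(-47) = -1.89881e-51
  (+)t^(-46) = 2.27857e-50
  (-)t^(-45) = -2.73429e-49
  (+)t^(-44) = 3.28114e-48
  (-)t^(-43) = -3.93737e-47
  (+)t^(-42) = 4.72485e-46
  (-)t^(-41) = -5.66982e-45
  (+)t^(-40) = 6.80378e-44
  (-)t^(-39) = -8.16453e-43
  (+)t^(-38) = 9.79744e-42
  (-)t^(-37) = -1.17569e-40
  (+)t^(-36) = 1.41083e-39
  (-)t^(-35) = -1.693e-38
  (+)t^(-34) = 2.0316e-37
  (-)t^(-33) = -2.43792e-36
  (+)t^(-32) = 2.9255e-35
  (-)t^(-31) = -3.5106e-34
  (+)t^(-30) = 4.21272e-33
  (-)t^(-29) = -5.05526e-32
  (+)t^(-28) = 6.06632e-31
  (-)t^(-27) = -7.27958e-30
  (+)t^(-26) = 8.7355e-29
  (-)t^(-25) = -1.04826e-27
  (+)t^(-24) = 1.25791e-26
  (-)t^(-23) = -1.50949e-25
  (+)t^(-22) = 1.81139e-24
  (+)t^(-20) = 2.60841e-22
Sum = (-1.47892e-66) + (1.7747e-65) + (-2.12964e-64) + (2.55557e-63) + (-3.06668e-62) + (3.68002e-61) + (-4.41602e-60) + (5.29923e-59) + (-6.35908e-58) + (7.63089e-57) + (-9.15707e-56) + (1.09885e-54) + (-1.31862e-53) + (1.58234e-52) + (-1.89881e-51) + (2.27857e-50) + (-2.73429e-49) + (3.28114e-48) + (-3.93737e-47) + (4.72485e-46) + (-5.66982e-45) + (6.80378e-44) + (-8.16453e-43) + (9.79744e-42) + (-1.17569e-40) + (1.41083e-39) + (-1.693e-38) + (2.0316e-37) + (-2.43792e-36) + (2.9255e-35) + (-3.5106e-34) + (4.21272e-33) + (-5.05526e-32) + (6.06632e-31) + (-7.27958e-30) + (8.7355e-29) + (-1.04826e-27) + (1.25791e-26) + (-1.50949e-25) + (1.81139e-24) + (2.60841e-22)
= 2.625125877e-22
Rounded to 6 significant figures: 2.62513e-22

2.62513e-22


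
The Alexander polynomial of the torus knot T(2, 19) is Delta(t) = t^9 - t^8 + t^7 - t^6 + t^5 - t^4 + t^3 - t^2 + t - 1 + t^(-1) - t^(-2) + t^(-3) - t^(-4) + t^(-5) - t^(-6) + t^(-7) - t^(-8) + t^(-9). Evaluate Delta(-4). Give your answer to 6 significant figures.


Substituting t = -4 into Delta(t) = t^9 - t^8 + t^7 - t^6 + t^5 - t^4 + t^3 - t^2 + t - 1 + t^(-1) - t^(-2) + t^(-3) - t^(-4) + t^(-5) - t^(-6) + t^(-7) - t^(-8) + t^(-9):
Term values: (-262144) + (-65536) + (-16384) + (-4096) + (-1024) + (-256) + (-64) + (-16) + (-4) + (-1) + (-0.25) + (-0.0625) + (-0.015625) + (-0.00390625) + (-0.000976562) + (-0.000244141) + (-6.10352e-05) + (-1.52588e-05) + (-3.8147e-06)
Sum = -349525.3333
Rounded to 6 significant figures: -349525

-349525


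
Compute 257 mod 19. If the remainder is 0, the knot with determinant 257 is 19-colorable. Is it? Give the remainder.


Step 1: A knot is p-colorable if and only if p divides its determinant.
Step 2: Compute 257 mod 19.
257 = 13 * 19 + 10
Step 3: 257 mod 19 = 10
Step 4: The knot is 19-colorable: no

10


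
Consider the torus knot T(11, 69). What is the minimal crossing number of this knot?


For a torus knot T(p, q) with gcd(p,q)=1,
the crossing number is min(p*(q-1), q*(p-1)).
p*(q-1) = 11*68 = 748
q*(p-1) = 69*10 = 690
min(748, 690) = 690

690


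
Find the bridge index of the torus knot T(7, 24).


The bridge number of T(p,q) is min(p,q).
min(7, 24) = 7

7


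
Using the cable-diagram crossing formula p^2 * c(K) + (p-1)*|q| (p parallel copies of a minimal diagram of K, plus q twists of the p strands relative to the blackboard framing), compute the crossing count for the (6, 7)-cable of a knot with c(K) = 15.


Step 1: Each of the c(K) crossings of the companion diagram becomes p*p = p^2 crossings among the p parallel strands, and each of the |q| twists s_1 s_2 ... s_(p-1) adds (p-1) crossings.
  Crossings = p^2 * c(K) + (p-1)*|q|
Step 2: = 6^2 * 15 + (6-1)*7
Step 3: = 36*15 + 5*7
Step 4: = 540 + 35 = 575

575


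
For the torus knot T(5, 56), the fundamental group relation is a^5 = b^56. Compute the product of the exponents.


The relation is a^5 = b^56.
Product of exponents = 5 * 56
= 280

280


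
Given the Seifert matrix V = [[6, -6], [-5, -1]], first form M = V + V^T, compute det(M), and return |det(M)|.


Step 1: Form V + V^T where V = [[6, -6], [-5, -1]]
  V^T = [[6, -5], [-6, -1]]
  V + V^T = [[12, -11], [-11, -2]]
Step 2: det(V + V^T) = 12*(-2) - (-11)*(-11)
  = -24 - 121 = -145
Step 3: Knot determinant = |det(V + V^T)| = |-145| = 145

145


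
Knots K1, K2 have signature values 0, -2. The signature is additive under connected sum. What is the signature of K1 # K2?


The signature is additive under connected sum.
signature(K1 # K2) = (0) + (-2)
= -2

-2


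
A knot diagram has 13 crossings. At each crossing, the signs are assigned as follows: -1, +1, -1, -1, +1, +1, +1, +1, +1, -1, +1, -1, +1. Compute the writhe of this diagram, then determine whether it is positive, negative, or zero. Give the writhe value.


Step 1: Count positive crossings (+1).
Positive crossings: 8
Step 2: Count negative crossings (-1).
Negative crossings: 5
Step 3: Writhe = (positive) - (negative)
w = 8 - 5 = 3
Step 4: |w| = 3, and w is positive

3


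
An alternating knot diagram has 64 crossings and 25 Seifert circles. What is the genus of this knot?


For alternating knots, g = (c - s + 1)/2.
= (64 - 25 + 1)/2
= 40/2 = 20

20


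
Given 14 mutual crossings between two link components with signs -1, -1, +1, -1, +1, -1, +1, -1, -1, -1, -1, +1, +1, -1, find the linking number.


Step 1: Count positive crossings: 5
Step 2: Count negative crossings: 9
Step 3: Sum of signs = 5 - 9 = -4
Step 4: Linking number = sum/2 = -4/2 = -2

-2


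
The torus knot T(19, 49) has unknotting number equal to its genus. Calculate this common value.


For a torus knot T(p,q), both the unknotting number and genus equal (p-1)(q-1)/2.
= (19-1)(49-1)/2
= 18*48/2
= 864/2 = 432

432


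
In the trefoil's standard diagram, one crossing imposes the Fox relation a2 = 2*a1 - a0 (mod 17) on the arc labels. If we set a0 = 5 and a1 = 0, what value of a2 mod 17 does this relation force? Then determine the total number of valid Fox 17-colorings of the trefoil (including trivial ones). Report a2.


Step 1: Apply the given crossing relation 2*a1 - a0 - a2 = 0 (mod 17).
  a2 = 2*a1 - a0 mod 17
  a2 = 2*0 - 5 mod 17
  a2 = 0 - 5 mod 17
  a2 = -5 mod 17 = 12
Step 2: The trefoil has determinant 3.
  Number of Fox p-colorings (p prime) is p^2 if p = 3, else p.
  Since 17 does not divide 3, only trivial (constant) colorings exist.
  (So the trial a0 = 5, a1 = 0 with a0 != a1 does NOT extend to a valid coloring of the whole trefoil: the other two crossing relations require 3*(a1 - a0) = 0 (mod 17), which fails.)
  Total colorings = 17
Step 3: a2 = 12, total Fox 17-colorings = 17

12
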